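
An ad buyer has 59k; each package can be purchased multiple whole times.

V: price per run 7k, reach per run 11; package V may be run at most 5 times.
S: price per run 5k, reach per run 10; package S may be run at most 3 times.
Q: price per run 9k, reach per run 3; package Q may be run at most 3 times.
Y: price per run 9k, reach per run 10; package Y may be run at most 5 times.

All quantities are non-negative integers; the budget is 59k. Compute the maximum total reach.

This is a bounded integer knapsack.
S has the best ratio (10/5); taking only S gives at most 3×10 = 30 (stopped by the supply cap of 3).
Mixing does better — 5×V, 3×S, and 1×Y: price 59 ≤ 59, reach 5·11 + 3·10 + 1·10 = 95.

95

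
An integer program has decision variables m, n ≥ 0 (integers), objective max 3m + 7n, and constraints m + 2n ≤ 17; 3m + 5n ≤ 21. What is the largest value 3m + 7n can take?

28

(m,n)=(0,4): 1·0+2·4=8≤17, 3·0+5·4=20≤21, objective 28.
(m,n)=(1,3): 1·1+2·3=7≤17, 3·1+5·3=18≤21, objective 24.
The best lattice point is (0,4), giving 28.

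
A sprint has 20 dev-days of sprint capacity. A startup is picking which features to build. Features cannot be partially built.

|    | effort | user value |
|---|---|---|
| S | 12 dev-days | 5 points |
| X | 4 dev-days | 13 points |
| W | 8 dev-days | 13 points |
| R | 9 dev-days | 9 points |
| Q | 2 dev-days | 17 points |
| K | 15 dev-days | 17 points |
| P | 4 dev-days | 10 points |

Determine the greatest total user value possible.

53

This is a 0-1 knapsack instance.
X + R + Q + P: effort 4 + 9 + 2 + 4 = 19 ≤ 20, user value 13 + 9 + 17 + 10 = 49.
X + W + Q + P: effort 4 + 8 + 2 + 4 = 18 ≤ 20, user value 13 + 13 + 17 + 10 = 53.
Best is X, W, Q, and P with total user value 53.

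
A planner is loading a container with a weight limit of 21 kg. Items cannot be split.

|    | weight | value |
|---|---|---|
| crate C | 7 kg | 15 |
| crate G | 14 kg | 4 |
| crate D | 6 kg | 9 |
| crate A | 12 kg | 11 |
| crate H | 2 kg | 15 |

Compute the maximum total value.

crate C + crate D + crate H: weight 7 + 6 + 2 = 15 ≤ 21, value 15 + 9 + 15 = 39.
crate C + crate A + crate H: weight 7 + 12 + 2 = 21 ≤ 21, value 15 + 11 + 15 = 41.
crate D + crate A + crate H: weight 6 + 12 + 2 = 20 ≤ 21, value 9 + 11 + 15 = 35.
Best is crate C, crate A, and crate H with total value 41.

41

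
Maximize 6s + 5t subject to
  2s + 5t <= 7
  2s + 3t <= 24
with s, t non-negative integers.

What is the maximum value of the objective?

18

(s,t)=(3,0) is feasible, giving 18.
(s,t)=(2,0) is feasible, giving 12.
The best lattice point is (3,0), giving 18.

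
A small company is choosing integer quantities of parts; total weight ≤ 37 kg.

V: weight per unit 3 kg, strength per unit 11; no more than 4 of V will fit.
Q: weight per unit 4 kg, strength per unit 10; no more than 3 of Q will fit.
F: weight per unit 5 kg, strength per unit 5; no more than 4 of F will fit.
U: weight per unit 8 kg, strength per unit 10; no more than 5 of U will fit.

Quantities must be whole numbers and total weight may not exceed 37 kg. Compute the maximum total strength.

This is a bounded integer knapsack.
V has the best ratio (11/3); taking only V gives at most 4×11 = 44 (stopped by the supply cap of 4).
Mixing does better — 4×V, 3×Q, 1×F, and 1×U: weight 37 ≤ 37, strength 4·11 + 3·10 + 1·5 + 1·10 = 89.

89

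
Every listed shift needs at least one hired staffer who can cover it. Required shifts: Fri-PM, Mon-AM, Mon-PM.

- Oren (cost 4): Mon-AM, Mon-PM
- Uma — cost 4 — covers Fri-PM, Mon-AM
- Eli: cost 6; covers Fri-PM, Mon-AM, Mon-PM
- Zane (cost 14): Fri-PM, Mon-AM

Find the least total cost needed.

6

This is a weighted set-cover instance.
The greedy cost-per-new-shift heuristic would pick Oren and Uma for 8, but a cheaper cover exists.
Eli alone covers Fri-PM, Mon-AM, Mon-PM — every shift.
Total cost: 6.
No cover costs less than 6.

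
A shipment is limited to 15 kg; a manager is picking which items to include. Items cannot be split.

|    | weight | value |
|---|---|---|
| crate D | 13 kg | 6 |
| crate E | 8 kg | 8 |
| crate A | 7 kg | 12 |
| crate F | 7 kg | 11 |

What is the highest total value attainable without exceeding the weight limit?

This is an integer program with binary decision variables.
crate A + crate F: weight 7 + 7 = 14 ≤ 15, value 12 + 11 = 23.
crate E + crate A: weight 8 + 7 = 15 ≤ 15, value 8 + 12 = 20.
Best is crate A and crate F with total value 23.

23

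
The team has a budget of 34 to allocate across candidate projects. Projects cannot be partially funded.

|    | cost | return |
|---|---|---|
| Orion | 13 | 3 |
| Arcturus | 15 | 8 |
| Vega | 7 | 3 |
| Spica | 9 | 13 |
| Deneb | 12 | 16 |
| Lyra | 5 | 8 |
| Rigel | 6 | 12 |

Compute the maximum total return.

Treat it as a binary knapsack problem.
Take Spica, Deneb, Lyra, and Rigel: cost 9 + 12 + 5 + 6 = 32 ≤ 34, return 13 + 16 + 8 + 12 = 49.
No other feasible combination does better.

49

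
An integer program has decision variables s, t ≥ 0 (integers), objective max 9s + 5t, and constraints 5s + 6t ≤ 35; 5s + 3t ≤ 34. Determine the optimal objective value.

(s,t)=(6,0): 5·6+6·0=30≤35, 5·6+3·0=30≤34, objective 54.
(s,t)=(5,1): 5·5+6·1=31≤35, 5·5+3·1=28≤34, objective 50.
Maximum is 54 at (s,t)=(6,0).

54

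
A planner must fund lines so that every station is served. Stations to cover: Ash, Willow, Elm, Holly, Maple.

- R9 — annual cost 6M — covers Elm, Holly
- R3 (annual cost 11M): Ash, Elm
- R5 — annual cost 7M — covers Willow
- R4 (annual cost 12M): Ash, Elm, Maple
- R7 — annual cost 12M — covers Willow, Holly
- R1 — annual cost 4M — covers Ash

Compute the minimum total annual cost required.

This is a weighted set-cover instance.
Choose R4 and R7: together they cover Ash, Willow, Elm, Holly, Maple — every station.
Total annual cost: 12 + 12 = 24.

24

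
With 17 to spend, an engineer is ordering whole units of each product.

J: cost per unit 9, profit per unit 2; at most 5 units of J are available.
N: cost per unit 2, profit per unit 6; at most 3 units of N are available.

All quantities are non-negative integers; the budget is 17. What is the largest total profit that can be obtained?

3×N: cost 6 ≤ 17, profit 3·6 = 18.
1×J and 3×N: cost 15 ≤ 17, profit 1·2 + 3·6 = 20.
Best is 20.

20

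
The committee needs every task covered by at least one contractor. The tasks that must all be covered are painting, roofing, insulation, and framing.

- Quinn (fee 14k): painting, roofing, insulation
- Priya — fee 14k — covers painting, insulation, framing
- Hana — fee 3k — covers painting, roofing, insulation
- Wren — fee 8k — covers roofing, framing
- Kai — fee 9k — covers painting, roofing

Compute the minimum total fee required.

Choose Hana and Wren: together they cover painting, roofing, insulation, framing — every task.
Total fee: 3 + 8 = 11.

11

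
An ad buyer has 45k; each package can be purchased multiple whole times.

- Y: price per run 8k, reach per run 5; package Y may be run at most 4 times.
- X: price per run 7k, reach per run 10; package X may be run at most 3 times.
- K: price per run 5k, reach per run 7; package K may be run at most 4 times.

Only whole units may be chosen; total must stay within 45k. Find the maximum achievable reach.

58

X has the best ratio (10/7); taking only X gives at most 3×10 = 30 (stopped by the supply cap of 3).
Mixing does better — 3×X and 4×K: price 41 ≤ 45, reach 3·10 + 4·7 = 58.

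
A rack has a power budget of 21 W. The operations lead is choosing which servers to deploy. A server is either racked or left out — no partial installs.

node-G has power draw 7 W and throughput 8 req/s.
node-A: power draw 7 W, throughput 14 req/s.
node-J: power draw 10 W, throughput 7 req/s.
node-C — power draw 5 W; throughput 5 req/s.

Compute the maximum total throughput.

27

Allowing fractional choices, the relaxed optimum would be about 28.4, but servers are indivisible.
node-G + node-A: power draw 7 + 7 = 14 ≤ 21, throughput 8 + 14 = 22.
node-A + node-J: power draw 7 + 10 = 17 ≤ 21, throughput 14 + 7 = 21.
node-G + node-A + node-C: power draw 7 + 7 + 5 = 19 ≤ 21, throughput 8 + 14 + 5 = 27.
Best is node-G, node-A, and node-C with total throughput 27.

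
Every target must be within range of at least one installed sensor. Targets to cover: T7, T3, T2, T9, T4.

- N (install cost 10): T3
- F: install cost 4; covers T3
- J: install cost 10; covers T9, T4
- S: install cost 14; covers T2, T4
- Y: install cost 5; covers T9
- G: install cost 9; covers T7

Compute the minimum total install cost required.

32

Choose F, S, Y, and G: together they cover T7, T3, T2, T9, T4 — every target.
Total install cost: 4 + 14 + 5 + 9 = 32.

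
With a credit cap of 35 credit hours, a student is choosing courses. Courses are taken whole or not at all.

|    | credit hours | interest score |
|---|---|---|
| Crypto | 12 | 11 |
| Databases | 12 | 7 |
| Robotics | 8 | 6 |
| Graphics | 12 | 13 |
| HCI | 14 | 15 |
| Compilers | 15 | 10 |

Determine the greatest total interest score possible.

34

Crypto + Robotics + HCI: credit hours 12 + 8 + 14 = 34 ≤ 35, interest score 11 + 6 + 15 = 32.
Robotics + Graphics + HCI: credit hours 8 + 12 + 14 = 34 ≤ 35, interest score 6 + 13 + 15 = 34.
Crypto + Robotics + Graphics: credit hours 12 + 8 + 12 = 32 ≤ 35, interest score 11 + 6 + 13 = 30.
Best is Robotics, Graphics, and HCI with total interest score 34.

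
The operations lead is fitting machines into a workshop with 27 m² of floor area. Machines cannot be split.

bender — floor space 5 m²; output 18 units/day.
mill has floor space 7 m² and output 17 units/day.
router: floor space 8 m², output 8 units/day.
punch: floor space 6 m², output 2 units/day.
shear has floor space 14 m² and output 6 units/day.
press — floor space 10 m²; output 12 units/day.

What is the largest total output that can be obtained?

Take bender, mill, and press: floor space 5 + 7 + 10 = 22 ≤ 27, output 18 + 17 + 12 = 47.
No other feasible combination does better.

47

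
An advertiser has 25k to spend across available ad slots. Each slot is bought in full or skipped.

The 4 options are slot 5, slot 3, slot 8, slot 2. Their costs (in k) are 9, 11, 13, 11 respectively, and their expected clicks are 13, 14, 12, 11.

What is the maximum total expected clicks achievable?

27

This is an integer program with binary decision variables.
Allowing fractional choices, the relaxed optimum would be about 32.0, but ad slots are indivisible.
slot 5 + slot 3: cost 9 + 11 = 20 ≤ 25, expected clicks 13 + 14 = 27.
slot 3 + slot 8: cost 11 + 13 = 24 ≤ 25, expected clicks 14 + 12 = 26.
Best is slot 5 and slot 3 with total expected clicks 27.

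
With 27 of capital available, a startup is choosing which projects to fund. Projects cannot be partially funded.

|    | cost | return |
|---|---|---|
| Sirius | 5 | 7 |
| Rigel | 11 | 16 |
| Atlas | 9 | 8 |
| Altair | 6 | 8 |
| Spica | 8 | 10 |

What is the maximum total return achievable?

Take Rigel, Altair, and Spica: cost 11 + 6 + 8 = 25 ≤ 27, return 16 + 8 + 10 = 34.
No other feasible combination does better.

34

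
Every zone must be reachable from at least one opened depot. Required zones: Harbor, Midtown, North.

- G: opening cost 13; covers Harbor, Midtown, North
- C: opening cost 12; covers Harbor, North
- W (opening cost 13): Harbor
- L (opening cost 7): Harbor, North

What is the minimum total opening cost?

13

This is an integer covering problem.
The greedy cost-per-new-zone heuristic would pick L and G for 20, but a cheaper cover exists.
G alone covers Harbor, Midtown, North — every zone.
Total opening cost: 13.
No cover costs less than 13.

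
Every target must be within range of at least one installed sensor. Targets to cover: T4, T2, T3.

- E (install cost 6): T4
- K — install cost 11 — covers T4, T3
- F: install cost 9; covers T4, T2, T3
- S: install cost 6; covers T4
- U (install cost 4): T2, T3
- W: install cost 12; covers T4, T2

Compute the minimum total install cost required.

9

The greedy cost-per-new-target heuristic would pick U and E for 10, but a cheaper cover exists.
F alone covers T4, T2, T3 — every target.
Total install cost: 9.
No cover costs less than 9.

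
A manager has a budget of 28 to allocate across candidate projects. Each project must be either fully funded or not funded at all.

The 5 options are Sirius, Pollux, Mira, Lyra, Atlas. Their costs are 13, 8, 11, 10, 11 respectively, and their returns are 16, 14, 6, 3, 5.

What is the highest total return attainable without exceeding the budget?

30

Allowing fractional choices, the relaxed optimum would be about 33.8, but projects are indivisible.
Sirius + Pollux: cost 13 + 8 = 21 ≤ 28, return 16 + 14 = 30.
Sirius + Atlas: cost 13 + 11 = 24 ≤ 28, return 16 + 5 = 21.
Sirius + Mira: cost 13 + 11 = 24 ≤ 28, return 16 + 6 = 22.
Best is Sirius and Pollux with total return 30.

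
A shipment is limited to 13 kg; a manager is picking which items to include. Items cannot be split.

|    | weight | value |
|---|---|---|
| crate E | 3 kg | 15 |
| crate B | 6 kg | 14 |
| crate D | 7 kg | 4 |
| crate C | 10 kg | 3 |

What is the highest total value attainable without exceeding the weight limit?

Allowing fractional choices, the relaxed optimum would be about 31.3, but items are indivisible.
crate E + crate B: weight 3 + 6 = 9 ≤ 13, value 15 + 14 = 29.
crate E + crate D: weight 3 + 7 = 10 ≤ 13, value 15 + 4 = 19.
Best is crate E and crate B with total value 29.

29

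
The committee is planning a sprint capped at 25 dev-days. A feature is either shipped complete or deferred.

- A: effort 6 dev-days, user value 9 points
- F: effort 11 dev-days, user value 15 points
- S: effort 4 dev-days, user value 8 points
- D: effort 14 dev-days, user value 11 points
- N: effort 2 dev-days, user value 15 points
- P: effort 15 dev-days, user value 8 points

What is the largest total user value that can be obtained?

Treat it as a binary knapsack problem.
Allowing fractional choices, the relaxed optimum would be about 48.6, but features are indivisible.
F + S + N: effort 11 + 4 + 2 = 17 ≤ 25, user value 15 + 8 + 15 = 38.
A + F + S + N: effort 6 + 11 + 4 + 2 = 23 ≤ 25, user value 9 + 15 + 8 + 15 = 47.
A + F + N: effort 6 + 11 + 2 = 19 ≤ 25, user value 9 + 15 + 15 = 39.
Best is A, F, S, and N with total user value 47.

47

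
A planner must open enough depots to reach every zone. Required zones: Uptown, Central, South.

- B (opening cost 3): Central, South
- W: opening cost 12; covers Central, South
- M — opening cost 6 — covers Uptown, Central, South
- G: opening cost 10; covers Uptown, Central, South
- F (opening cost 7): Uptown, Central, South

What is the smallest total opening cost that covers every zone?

This is an integer covering problem.
The greedy cost-per-new-zone heuristic would pick B and M for 9, but a cheaper cover exists.
M alone covers Uptown, Central, South — every zone.
Total opening cost: 6.
No cover costs less than 6.

6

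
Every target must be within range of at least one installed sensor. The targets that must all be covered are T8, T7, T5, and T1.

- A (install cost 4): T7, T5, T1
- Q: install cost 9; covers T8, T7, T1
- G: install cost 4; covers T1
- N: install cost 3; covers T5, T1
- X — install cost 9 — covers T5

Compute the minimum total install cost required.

12

Choose Q and N: together they cover T8, T7, T5, T1 — every target.
Total install cost: 9 + 3 = 12.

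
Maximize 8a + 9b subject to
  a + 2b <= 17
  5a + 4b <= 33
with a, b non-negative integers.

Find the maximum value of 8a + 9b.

The continuous relaxation peaks at (0, 8.25) with value 74.25; rounding to a feasible lattice point costs some objective.
(a,b)=(0,8): 1·0+2·8=16≤17, 5·0+4·8=32≤33, objective 72.
(a,b)=(1,7): 1·1+2·7=15≤17, 5·1+4·7=33≤33, objective 71.
(a,b)=(0,7): 1·0+2·7=14≤17, 5·0+4·7=28≤33, objective 63.
No feasible integer point exceeds 72.

72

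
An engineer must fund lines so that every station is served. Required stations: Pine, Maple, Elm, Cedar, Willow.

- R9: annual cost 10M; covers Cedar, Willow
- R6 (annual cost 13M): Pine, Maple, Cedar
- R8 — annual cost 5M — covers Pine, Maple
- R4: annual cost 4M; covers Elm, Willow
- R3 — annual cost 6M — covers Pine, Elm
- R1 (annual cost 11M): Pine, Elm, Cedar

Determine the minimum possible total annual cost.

17

The greedy cost-per-new-station heuristic would pick R4, R8, and R9 for 19, but a cheaper cover exists.
Choose R6 and R4: together they cover Pine, Maple, Elm, Cedar, Willow — every station.
Total annual cost: 13 + 4 = 17.
No cover costs less than 17.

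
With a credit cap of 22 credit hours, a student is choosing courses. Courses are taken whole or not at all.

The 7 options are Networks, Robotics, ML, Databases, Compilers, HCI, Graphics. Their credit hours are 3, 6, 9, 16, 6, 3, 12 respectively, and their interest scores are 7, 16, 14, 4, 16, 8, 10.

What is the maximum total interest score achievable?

47

Allowing fractional choices, the relaxed optimum would be about 53.2, but courses are indivisible.
Networks + Robotics + Compilers + HCI: credit hours 3 + 6 + 6 + 3 = 18 ≤ 22, interest score 7 + 16 + 16 + 8 = 47.
Robotics + ML + Compilers: credit hours 6 + 9 + 6 = 21 ≤ 22, interest score 16 + 14 + 16 = 46.
Networks + Robotics + ML + HCI: credit hours 3 + 6 + 9 + 3 = 21 ≤ 22, interest score 7 + 16 + 14 + 8 = 45.
Best is Networks, Robotics, Compilers, and HCI with total interest score 47.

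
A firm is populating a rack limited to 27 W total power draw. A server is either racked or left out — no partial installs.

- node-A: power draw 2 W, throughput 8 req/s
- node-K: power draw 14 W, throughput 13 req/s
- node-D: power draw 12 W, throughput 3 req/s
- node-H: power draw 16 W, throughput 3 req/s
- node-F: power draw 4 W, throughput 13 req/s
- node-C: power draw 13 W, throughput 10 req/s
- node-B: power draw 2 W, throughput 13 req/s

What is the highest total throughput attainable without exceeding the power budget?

47

Take node-A, node-K, node-F, and node-B: power draw 2 + 14 + 4 + 2 = 22 ≤ 27, throughput 8 + 13 + 13 + 13 = 47.
No other feasible combination does better.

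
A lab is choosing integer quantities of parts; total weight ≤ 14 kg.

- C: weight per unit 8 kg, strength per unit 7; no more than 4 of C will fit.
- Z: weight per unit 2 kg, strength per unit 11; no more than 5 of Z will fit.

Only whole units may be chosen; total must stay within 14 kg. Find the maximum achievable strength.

55

4×Z: weight 8 ≤ 14, strength 4·11 = 44.
5×Z: weight 10 ≤ 14, strength 5·11 = 55.
Best is 55.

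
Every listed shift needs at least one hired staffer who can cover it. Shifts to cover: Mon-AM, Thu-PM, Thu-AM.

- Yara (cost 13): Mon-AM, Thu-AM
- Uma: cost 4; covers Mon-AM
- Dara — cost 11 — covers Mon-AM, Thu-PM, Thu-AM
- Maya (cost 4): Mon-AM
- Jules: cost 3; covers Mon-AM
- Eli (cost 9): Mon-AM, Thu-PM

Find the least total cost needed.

This is a weighted set-cover instance.
Dara alone covers Mon-AM, Thu-PM, Thu-AM — every shift.
Total cost: 11.

11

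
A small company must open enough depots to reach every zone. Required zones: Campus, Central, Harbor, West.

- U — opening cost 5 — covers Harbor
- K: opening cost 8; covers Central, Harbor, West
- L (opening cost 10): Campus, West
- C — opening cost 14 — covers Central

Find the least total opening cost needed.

Choose K and L: together they cover Campus, Central, Harbor, West — every zone.
Total opening cost: 8 + 10 = 18.

18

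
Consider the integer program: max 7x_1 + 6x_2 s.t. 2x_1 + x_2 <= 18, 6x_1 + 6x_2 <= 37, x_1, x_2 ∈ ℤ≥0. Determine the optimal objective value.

(x_1,x_2)=(6,0) is feasible, giving 42.
(x_1,x_2)=(5,1) is feasible, giving 41.
(x_1,x_2)=(5,0) is feasible, giving 35.
Maximum is 42 at (x_1,x_2)=(6,0).

42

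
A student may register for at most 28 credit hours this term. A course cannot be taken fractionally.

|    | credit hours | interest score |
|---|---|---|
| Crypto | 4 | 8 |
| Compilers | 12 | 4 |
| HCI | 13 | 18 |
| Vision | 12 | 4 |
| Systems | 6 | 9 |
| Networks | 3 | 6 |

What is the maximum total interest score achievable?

Crypto + HCI + Systems + Networks: credit hours 4 + 13 + 6 + 3 = 26 ≤ 28, interest score 8 + 18 + 9 + 6 = 41.
Crypto + HCI + Systems: credit hours 4 + 13 + 6 = 23 ≤ 28, interest score 8 + 18 + 9 = 35.
Best is Crypto, HCI, Systems, and Networks with total interest score 41.

41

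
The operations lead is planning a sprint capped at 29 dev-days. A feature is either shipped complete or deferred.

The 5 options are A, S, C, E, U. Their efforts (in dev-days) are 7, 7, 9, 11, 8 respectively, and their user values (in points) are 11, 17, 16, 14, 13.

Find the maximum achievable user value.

47

Take S, C, and E: effort 7 + 9 + 11 = 27 ≤ 29, user value 17 + 16 + 14 = 47.
No other feasible combination does better.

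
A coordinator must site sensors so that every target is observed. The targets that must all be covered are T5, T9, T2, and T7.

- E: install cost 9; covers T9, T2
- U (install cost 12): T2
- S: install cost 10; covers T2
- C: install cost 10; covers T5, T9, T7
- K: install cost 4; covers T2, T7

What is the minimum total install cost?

Choose C and K: together they cover T5, T9, T2, T7 — every target.
Total install cost: 10 + 4 = 14.
No cover costs less than 14.

14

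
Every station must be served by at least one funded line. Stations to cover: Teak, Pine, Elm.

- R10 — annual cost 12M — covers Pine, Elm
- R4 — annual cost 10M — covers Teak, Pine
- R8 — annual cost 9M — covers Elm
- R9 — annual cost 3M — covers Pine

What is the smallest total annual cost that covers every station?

19

This is a weighted set-cover instance.
Choose R4 and R8: together they cover Teak, Pine, Elm — every station.
Total annual cost: 10 + 9 = 19.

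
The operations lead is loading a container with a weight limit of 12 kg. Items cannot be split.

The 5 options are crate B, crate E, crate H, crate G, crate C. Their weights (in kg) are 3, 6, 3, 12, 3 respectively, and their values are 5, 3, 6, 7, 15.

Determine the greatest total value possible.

Treat it as a binary knapsack problem.
Allowing fractional choices, the relaxed optimum would be about 27.8, but items are indivisible.
crate E + crate H + crate C: weight 6 + 3 + 3 = 12 ≤ 12, value 3 + 6 + 15 = 24.
crate B + crate H + crate C: weight 3 + 3 + 3 = 9 ≤ 12, value 5 + 6 + 15 = 26.
Best is crate B, crate H, and crate C with total value 26.

26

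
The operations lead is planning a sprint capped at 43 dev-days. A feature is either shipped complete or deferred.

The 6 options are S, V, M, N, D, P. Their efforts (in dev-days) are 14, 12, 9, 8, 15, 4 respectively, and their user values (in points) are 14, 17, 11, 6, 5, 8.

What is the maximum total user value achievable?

50

This is an integer program with binary decision variables.
Allowing fractional choices, the relaxed optimum would be about 53.0, but features are indivisible.
S + V + M + P: effort 14 + 12 + 9 + 4 = 39 ≤ 43, user value 14 + 17 + 11 + 8 = 50.
S + V + M + N: effort 14 + 12 + 9 + 8 = 43 ≤ 43, user value 14 + 17 + 11 + 6 = 48.
Best is S, V, M, and P with total user value 50.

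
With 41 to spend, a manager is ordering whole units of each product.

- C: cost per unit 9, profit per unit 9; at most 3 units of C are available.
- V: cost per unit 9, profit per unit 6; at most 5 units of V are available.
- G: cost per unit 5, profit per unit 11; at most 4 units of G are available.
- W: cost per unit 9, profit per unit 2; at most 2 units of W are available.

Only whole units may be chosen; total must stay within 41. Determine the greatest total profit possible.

62

G has the best ratio (11/5); taking only G gives at most 4×11 = 44 (stopped by the supply cap of 4).
Mixing does better — 2×C and 4×G: cost 38 ≤ 41, profit 2·9 + 4·11 = 62.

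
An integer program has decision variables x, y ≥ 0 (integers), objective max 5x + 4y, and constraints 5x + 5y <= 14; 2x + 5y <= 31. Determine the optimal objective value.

(x,y)=(2,0) is feasible, giving 10.
(x,y)=(1,1) is feasible, giving 9.
(x,y)=(1,0) is feasible, giving 5.
The best lattice point is (2,0), giving 10.

10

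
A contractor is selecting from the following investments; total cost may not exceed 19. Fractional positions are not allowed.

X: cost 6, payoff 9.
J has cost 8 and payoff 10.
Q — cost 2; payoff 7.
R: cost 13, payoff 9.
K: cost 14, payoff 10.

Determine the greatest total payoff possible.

26

X + R: cost 6 + 13 = 19 ≤ 19, payoff 9 + 9 = 18.
X + J: cost 6 + 8 = 14 ≤ 19, payoff 9 + 10 = 19.
X + J + Q: cost 6 + 8 + 2 = 16 ≤ 19, payoff 9 + 10 + 7 = 26.
Best is X, J, and Q with total payoff 26.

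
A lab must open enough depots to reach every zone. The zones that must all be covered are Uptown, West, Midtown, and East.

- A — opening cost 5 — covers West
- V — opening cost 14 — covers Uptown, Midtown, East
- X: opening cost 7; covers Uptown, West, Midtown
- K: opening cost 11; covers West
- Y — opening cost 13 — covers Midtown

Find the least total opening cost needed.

Choose A and V: together they cover Uptown, West, Midtown, East — every zone.
Total opening cost: 5 + 14 = 19.

19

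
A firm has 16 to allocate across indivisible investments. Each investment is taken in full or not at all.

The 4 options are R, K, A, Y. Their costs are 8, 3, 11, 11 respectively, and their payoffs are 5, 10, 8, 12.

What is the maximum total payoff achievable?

This is a 0-1 knapsack instance.
Allowing fractional choices, the relaxed optimum would be about 23.5, but investments are indivisible.
K + A: cost 3 + 11 = 14 ≤ 16, payoff 10 + 8 = 18.
K + Y: cost 3 + 11 = 14 ≤ 16, payoff 10 + 12 = 22.
R + K: cost 8 + 3 = 11 ≤ 16, payoff 5 + 10 = 15.
Best is K and Y with total payoff 22.

22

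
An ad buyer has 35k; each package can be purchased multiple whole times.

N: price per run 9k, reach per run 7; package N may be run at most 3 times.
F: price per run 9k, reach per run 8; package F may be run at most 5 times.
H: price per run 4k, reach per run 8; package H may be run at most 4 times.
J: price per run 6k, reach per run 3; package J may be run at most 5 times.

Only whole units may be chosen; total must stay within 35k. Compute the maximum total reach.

This is a bounded integer knapsack.
H has the best ratio (8/4); taking only H gives at most 4×8 = 32 (stopped by the supply cap of 4).
Mixing does better — 2×F and 4×H: price 34 ≤ 35, reach 2·8 + 4·8 = 48.

48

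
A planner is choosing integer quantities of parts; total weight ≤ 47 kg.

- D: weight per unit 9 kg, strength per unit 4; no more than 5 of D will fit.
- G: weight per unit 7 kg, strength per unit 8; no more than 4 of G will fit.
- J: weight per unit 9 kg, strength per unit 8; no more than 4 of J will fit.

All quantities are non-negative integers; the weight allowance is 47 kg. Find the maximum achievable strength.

48

G has the best ratio (8/7); taking only G gives at most 4×8 = 32 (stopped by the supply cap of 4).
Mixing does better — 4×G and 2×J: weight 46 ≤ 47, strength 4·8 + 2·8 = 48.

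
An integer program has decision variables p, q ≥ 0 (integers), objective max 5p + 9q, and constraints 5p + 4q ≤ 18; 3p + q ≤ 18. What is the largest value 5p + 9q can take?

36

(p,q)=(0,4): 5·0+4·4=16≤18, 3·0+1·4=4≤18, objective 36.
(p,q)=(1,3): 5·1+4·3=17≤18, 3·1+1·3=6≤18, objective 32.
No feasible integer point exceeds 36.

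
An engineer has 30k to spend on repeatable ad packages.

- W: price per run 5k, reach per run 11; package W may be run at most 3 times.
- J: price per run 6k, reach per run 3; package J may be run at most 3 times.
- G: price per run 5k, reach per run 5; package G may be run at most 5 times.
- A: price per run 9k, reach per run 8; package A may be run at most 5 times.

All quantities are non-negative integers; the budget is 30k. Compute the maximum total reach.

48

Take 3×W and 3×G: price 30 ≤ 30, reach 3·11 + 3·5 = 48.
W has the best ratio (11/5) and is taken to its limit of 3; remaining capacity is filled optimally with the others.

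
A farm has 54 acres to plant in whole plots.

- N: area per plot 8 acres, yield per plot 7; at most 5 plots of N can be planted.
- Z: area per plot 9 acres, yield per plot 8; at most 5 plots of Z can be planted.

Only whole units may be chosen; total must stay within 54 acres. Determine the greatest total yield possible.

Take 1×N and 5×Z: area 53 ≤ 54, yield 1·7 + 5·8 = 47.
Z has the best ratio (8/9) and is taken to its limit of 5; remaining capacity is filled optimally with the others.

47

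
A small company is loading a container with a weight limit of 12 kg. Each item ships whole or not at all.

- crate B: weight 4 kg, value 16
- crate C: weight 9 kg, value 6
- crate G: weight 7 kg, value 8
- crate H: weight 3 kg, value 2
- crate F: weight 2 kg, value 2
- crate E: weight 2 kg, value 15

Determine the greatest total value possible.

35

Take crate B, crate H, crate F, and crate E: weight 4 + 3 + 2 + 2 = 11 ≤ 12, value 16 + 2 + 2 + 15 = 35.
No other feasible combination does better.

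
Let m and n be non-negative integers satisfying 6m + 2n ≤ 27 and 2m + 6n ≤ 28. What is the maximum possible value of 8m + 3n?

(m,n)=(4,1) is feasible, giving 35.
(m,n)=(3,3) is feasible, giving 33.
(m,n)=(4,0) is feasible, giving 32.
(m,n)=(3,2) is feasible, giving 30.
Maximum is 35 at (m,n)=(4,1).

35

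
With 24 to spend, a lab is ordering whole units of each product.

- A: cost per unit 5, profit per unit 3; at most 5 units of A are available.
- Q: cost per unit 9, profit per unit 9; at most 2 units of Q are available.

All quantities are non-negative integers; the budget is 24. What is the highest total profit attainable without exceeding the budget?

Take 1×A and 2×Q: cost 23 ≤ 24, profit 1·3 + 2·9 = 21.
Q has the best ratio (9/9) and is taken to its limit of 2; remaining capacity is filled optimally with the others.

21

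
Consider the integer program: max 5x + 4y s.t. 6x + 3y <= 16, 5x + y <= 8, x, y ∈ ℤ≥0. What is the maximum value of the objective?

20

The continuous relaxation peaks at (0, 5.33) with value 21.33; rounding to a feasible lattice point costs some objective.
(x,y)=(0,5): 6·0+3·5=15≤16, 5·0+1·5=5≤8, objective 20.
(x,y)=(0,4): 6·0+3·4=12≤16, 5·0+1·4=4≤8, objective 16.
No feasible integer point exceeds 20.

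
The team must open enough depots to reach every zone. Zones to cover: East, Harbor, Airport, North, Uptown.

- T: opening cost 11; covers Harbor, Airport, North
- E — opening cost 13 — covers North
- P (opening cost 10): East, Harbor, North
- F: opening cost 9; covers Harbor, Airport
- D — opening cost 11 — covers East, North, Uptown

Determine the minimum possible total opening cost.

20

The greedy cost-per-new-zone heuristic would pick P, F, and D for 30, but a cheaper cover exists.
Choose F and D: together they cover East, Harbor, Airport, North, Uptown — every zone.
Total opening cost: 9 + 11 = 20.
No cover costs less than 20.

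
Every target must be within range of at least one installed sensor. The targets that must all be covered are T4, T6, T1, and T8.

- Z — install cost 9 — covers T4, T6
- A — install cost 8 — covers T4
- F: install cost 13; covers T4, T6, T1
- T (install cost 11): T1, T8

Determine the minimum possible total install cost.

20

The greedy cost-per-new-target heuristic would pick F and T for 24, but a cheaper cover exists.
Choose Z and T: together they cover T4, T6, T1, T8 — every target.
Total install cost: 9 + 11 = 20.
No cover costs less than 20.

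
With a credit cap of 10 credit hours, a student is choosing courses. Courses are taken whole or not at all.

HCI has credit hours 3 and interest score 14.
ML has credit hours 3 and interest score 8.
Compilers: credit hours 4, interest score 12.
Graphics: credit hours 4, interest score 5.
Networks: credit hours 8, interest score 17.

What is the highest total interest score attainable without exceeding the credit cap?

This is an integer program with binary decision variables.
HCI + ML + Graphics: credit hours 3 + 3 + 4 = 10 ≤ 10, interest score 14 + 8 + 5 = 27.
HCI + ML + Compilers: credit hours 3 + 3 + 4 = 10 ≤ 10, interest score 14 + 8 + 12 = 34.
Best is HCI, ML, and Compilers with total interest score 34.

34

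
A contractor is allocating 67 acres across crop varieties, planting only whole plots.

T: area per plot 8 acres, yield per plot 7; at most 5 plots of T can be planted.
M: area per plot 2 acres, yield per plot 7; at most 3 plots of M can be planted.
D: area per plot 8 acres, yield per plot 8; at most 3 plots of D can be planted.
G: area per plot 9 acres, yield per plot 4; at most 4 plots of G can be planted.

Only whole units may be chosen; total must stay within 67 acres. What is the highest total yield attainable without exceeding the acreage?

73

This is a bounded integer knapsack.
Take 4×T, 3×M, and 3×D: area 62 ≤ 67, yield 4·7 + 3·7 + 3·8 = 73.
M has the best ratio (7/2) and is taken to its limit of 3; remaining capacity is filled optimally with the others.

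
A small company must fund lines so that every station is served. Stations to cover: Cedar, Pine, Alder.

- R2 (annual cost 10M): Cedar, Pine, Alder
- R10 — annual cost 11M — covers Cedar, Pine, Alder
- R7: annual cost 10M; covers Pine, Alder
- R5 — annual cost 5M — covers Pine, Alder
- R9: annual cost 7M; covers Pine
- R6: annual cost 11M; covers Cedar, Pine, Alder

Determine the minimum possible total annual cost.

10

The greedy cost-per-new-station heuristic would pick R5 and R2 for 15, but a cheaper cover exists.
R2 alone covers Cedar, Pine, Alder — every station.
Total annual cost: 10.
No cover costs less than 10.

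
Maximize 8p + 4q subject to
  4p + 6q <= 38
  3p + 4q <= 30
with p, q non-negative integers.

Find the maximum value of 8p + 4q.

The continuous relaxation peaks at (9.5, 0) with value 76.00; rounding to a feasible lattice point costs some objective.
(p,q)=(9,0): 4·9+6·0=36≤38, 3·9+4·0=27≤30, objective 72.
(p,q)=(8,1): 4·8+6·1=38≤38, 3·8+4·1=28≤30, objective 68.
No feasible integer point exceeds 72.

72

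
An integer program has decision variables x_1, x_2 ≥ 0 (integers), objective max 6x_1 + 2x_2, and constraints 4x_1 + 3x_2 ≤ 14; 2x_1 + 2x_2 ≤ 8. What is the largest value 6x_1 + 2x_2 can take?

Relaxing integrality, the LP optimum is 21.00 at (x_1,x_2) = (3.5, 0), which is not an integer point.
(x_1,x_2)=(3,0): 4·3+3·0=12≤14, 2·3+2·0=6≤8, objective 18.
(x_1,x_2)=(2,1): 4·2+3·1=11≤14, 2·2+2·1=6≤8, objective 14.
(x_1,x_2)=(2,0): 4·2+3·0=8≤14, 2·2+2·0=4≤8, objective 12.
The best lattice point is (3,0), giving 18.

18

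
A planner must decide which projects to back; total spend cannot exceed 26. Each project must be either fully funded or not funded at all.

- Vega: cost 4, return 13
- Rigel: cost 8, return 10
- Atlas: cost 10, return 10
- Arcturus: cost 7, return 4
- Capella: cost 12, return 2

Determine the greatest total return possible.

33

This is an integer program with binary decision variables.
Take Vega, Rigel, and Atlas: cost 4 + 8 + 10 = 22 ≤ 26, return 13 + 10 + 10 = 33.
No other feasible combination does better.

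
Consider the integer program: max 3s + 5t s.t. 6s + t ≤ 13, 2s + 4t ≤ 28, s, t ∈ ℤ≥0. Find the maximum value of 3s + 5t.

35

Relaxing integrality, the LP optimum is 35.55 at (s,t) = (1.09, 6.45), which is not an integer point.
(s,t)=(0,7): 6·0+1·7=7≤13, 2·0+4·7=28≤28, objective 35.
(s,t)=(1,6): 6·1+1·6=12≤13, 2·1+4·6=26≤28, objective 33.
The best lattice point is (0,7), giving 35.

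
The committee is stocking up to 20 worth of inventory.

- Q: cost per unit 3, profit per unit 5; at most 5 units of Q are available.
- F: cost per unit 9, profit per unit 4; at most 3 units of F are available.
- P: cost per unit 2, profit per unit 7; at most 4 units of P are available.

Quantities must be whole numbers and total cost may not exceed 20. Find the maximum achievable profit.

48

P has the best ratio (7/2); taking only P gives at most 4×7 = 28 (stopped by the supply cap of 4).
Mixing does better — 4×Q and 4×P: cost 20 ≤ 20, profit 4·5 + 4·7 = 48.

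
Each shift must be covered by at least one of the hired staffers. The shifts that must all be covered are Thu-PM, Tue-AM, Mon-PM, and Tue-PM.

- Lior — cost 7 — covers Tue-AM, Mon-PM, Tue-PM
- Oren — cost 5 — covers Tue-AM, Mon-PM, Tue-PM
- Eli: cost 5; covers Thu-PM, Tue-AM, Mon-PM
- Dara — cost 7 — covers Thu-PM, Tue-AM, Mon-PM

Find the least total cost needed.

10

Choose Oren and Eli: together they cover Thu-PM, Tue-AM, Mon-PM, Tue-PM — every shift.
Total cost: 5 + 5 = 10.
No cover costs less than 10.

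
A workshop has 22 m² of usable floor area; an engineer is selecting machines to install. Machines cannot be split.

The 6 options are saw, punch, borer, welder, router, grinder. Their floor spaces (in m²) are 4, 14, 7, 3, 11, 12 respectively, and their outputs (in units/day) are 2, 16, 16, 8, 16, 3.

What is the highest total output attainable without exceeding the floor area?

Treat it as a binary knapsack problem.
Allowing fractional choices, the relaxed optimum would be about 41.1, but machines are indivisible.
borer + router: floor space 7 + 11 = 18 ≤ 22, output 16 + 16 = 32.
borer + welder + router: floor space 7 + 3 + 11 = 21 ≤ 22, output 16 + 8 + 16 = 40.
saw + borer + router: floor space 4 + 7 + 11 = 22 ≤ 22, output 2 + 16 + 16 = 34.
Best is borer, welder, and router with total output 40.

40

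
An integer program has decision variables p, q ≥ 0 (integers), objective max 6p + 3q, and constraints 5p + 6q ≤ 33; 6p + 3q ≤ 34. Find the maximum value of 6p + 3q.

33

(p,q)=(5,1) is feasible, giving 33.
(p,q)=(4,2) is feasible, giving 30.
Maximum is 33 at (p,q)=(5,1).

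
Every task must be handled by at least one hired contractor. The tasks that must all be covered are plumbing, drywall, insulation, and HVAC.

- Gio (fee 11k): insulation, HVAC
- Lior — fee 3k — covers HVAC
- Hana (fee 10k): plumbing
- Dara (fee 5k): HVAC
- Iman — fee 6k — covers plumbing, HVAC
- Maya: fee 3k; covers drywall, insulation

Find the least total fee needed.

9

The greedy cost-per-new-task heuristic would pick Maya, Lior, and Iman for 12, but a cheaper cover exists.
Choose Iman and Maya: together they cover plumbing, drywall, insulation, HVAC — every task.
Total fee: 6 + 3 = 9.
No cover costs less than 9.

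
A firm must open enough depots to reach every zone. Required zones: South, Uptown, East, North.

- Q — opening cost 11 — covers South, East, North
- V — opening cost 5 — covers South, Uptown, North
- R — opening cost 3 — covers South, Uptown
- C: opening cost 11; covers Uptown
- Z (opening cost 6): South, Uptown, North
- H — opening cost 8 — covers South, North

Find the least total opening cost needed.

This is an integer covering problem.
Choose Q and R: together they cover South, Uptown, East, North — every zone.
Total opening cost: 11 + 3 = 14.

14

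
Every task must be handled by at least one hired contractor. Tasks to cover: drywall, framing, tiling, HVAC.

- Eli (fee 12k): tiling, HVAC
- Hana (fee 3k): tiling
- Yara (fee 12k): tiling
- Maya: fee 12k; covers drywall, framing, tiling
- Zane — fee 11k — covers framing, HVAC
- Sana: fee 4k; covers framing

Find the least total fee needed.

23

Choose Maya and Zane: together they cover drywall, framing, tiling, HVAC — every task.
Total fee: 12 + 11 = 23.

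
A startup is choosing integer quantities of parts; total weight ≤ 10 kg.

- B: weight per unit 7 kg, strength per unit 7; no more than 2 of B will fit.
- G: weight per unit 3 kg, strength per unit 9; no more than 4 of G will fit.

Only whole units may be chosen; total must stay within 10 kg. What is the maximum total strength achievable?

27

Take 3×G: weight 9 ≤ 10, strength 3·9 = 27.
No other integer combination yields more.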